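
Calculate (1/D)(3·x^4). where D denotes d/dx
\frac{3 x^{5}}{5}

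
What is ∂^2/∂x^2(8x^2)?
16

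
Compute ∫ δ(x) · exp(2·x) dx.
1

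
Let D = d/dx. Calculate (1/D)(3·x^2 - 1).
x^{3} - x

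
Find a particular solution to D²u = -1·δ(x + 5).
-\frac{|x + 5|}{2}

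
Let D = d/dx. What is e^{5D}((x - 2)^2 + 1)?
x^{2} + 6 x + 10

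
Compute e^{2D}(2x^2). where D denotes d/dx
2 x^{2} + 8 x + 8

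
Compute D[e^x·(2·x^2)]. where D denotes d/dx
2 x \left(x + 2\right) e^{x}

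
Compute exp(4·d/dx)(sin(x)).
\sin{\left(x + 4 \right)}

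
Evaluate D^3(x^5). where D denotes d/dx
60 x^{2}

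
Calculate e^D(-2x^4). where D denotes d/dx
- 2 x^{4} - 8 x^{3} - 12 x^{2} - 8 x - 2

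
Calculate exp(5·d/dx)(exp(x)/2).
\frac{e^{x + 5}}{2}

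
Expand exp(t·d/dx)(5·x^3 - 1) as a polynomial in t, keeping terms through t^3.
5 t^{3} + 15 t^{2} x + 15 t x^{2} + 5 x^{3} - 1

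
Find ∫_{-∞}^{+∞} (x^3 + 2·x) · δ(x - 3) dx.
33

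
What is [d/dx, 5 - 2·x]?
-2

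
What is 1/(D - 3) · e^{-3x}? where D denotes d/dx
- \frac{e^{- 3 x}}{6}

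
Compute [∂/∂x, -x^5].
- 5 x^{4}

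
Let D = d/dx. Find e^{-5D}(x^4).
x^{4} - 20 x^{3} + 150 x^{2} - 500 x + 625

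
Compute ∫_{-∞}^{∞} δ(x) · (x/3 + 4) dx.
4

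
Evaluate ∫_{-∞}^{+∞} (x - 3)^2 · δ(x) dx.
9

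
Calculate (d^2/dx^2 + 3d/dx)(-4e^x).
- 16 e^{x}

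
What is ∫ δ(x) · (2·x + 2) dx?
2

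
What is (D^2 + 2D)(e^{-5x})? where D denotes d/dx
15 e^{- 5 x}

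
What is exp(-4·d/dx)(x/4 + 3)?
\frac{x}{4} + 2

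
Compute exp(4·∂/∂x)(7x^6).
7 x^{6} + 168 x^{5} + 1680 x^{4} + 8960 x^{3} + 26880 x^{2} + 43008 x + 28672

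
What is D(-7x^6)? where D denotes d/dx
- 42 x^{5}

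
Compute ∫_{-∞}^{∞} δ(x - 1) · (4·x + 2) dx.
6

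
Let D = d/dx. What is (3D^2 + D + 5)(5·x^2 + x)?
25 x^{2} + 15 x + 31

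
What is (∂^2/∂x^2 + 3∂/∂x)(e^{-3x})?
0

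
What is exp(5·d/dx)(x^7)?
x^{7} + 35 x^{6} + 525 x^{5} + 4375 x^{4} + 21875 x^{3} + 65625 x^{2} + 109375 x + 78125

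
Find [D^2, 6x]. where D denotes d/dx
12D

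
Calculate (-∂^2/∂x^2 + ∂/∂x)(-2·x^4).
8 x^{2} \left(3 - x\right)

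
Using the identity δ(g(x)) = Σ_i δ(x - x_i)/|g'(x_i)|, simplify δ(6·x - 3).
\frac{\delta(x - 1/2)}{6}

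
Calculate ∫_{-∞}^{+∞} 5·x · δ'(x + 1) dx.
-5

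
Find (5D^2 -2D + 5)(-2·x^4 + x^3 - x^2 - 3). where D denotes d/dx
- 10 x^{4} + 21 x^{3} - 131 x^{2} + 34 x - 25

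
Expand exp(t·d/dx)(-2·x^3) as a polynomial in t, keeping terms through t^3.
- 2 t^{3} - 6 t^{2} x - 6 t x^{2} - 2 x^{3}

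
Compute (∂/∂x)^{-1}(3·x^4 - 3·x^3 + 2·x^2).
\frac{3 x^{5}}{5} - \frac{3 x^{4}}{4} + \frac{2 x^{3}}{3}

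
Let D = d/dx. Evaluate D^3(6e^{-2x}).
- 48 e^{- 2 x}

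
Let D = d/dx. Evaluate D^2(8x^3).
48 x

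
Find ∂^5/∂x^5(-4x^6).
- 2880 x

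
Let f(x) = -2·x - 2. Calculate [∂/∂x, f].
-2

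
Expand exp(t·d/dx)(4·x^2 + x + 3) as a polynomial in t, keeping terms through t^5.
4 t^{2} + t \left(8 x + 1\right) + 4 x^{2} + x + 3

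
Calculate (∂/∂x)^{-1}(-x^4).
- \frac{x^{5}}{5}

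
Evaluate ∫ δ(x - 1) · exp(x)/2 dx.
\frac{e}{2}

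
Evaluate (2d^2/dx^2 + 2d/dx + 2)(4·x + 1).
8 x + 10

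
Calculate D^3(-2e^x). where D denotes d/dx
- 2 e^{x}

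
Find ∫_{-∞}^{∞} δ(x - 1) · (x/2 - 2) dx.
- \frac{3}{2}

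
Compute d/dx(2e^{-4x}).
- 8 e^{- 4 x}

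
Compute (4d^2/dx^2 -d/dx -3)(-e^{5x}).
- 92 e^{5 x}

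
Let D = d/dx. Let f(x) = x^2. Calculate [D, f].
2 x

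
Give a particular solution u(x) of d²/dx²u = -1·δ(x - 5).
-\frac{|x - 5|}{2}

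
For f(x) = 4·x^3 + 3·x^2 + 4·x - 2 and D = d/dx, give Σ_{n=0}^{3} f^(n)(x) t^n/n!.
4 t^{3} + t^{2} \left(12 x + 3\right) + 2 t \left(6 x^{2} + 3 x + 2\right) + 4 x^{3} + 3 x^{2} + 4 x - 2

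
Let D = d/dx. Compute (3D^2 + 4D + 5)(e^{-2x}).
9 e^{- 2 x}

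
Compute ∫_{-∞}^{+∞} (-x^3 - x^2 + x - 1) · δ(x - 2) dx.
-11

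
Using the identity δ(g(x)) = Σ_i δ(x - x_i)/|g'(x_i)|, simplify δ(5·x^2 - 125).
\frac{\delta(x - 5) + \delta(x + 5)}{50}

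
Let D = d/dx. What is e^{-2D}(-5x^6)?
- 5 x^{6} + 60 x^{5} - 300 x^{4} + 800 x^{3} - 1200 x^{2} + 960 x - 320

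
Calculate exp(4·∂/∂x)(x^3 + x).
x^{3} + 12 x^{2} + 49 x + 68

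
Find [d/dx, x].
1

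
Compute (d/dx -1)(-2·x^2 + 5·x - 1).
2 x^{2} - 9 x + 6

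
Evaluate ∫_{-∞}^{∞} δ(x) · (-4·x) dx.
0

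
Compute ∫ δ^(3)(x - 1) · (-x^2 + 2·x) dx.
0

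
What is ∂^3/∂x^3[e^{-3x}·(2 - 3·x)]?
27 \left(3 x - 5\right) e^{- 3 x}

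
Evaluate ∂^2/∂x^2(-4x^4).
- 48 x^{2}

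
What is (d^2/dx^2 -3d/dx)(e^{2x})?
- 2 e^{2 x}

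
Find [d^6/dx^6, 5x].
30\frac{d^{5}}{dx^{5}}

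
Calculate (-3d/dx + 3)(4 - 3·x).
21 - 9 x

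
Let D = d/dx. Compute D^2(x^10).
90 x^{8}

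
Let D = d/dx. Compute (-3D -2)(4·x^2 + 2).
- 8 x^{2} - 24 x - 4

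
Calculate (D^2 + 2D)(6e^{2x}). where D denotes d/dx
48 e^{2 x}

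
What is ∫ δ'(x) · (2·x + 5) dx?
-2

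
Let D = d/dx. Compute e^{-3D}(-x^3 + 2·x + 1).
- x^{3} + 9 x^{2} - 25 x + 22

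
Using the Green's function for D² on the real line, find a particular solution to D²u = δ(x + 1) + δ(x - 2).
\frac{|x + 1|}{2} + \frac{|x - 2|}{2}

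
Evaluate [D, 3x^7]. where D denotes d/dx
21 x^{6}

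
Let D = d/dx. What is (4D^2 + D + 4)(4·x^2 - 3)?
16 x^{2} + 8 x + 20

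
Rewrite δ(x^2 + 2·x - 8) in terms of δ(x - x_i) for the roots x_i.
\frac{\delta(x + 4) + \delta(x - 2)}{6}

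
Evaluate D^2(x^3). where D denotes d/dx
6 x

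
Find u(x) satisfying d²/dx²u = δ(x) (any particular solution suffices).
\frac{|x|}{2}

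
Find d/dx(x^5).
5 x^{4}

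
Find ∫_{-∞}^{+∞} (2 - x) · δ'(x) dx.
1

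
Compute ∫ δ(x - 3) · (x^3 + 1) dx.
28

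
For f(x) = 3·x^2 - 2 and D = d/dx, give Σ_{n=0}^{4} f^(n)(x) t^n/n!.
3 t^{2} + 6 t x + 3 x^{2} - 2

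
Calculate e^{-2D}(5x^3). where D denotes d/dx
5 x^{3} - 30 x^{2} + 60 x - 40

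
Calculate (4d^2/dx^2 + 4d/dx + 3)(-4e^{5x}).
- 492 e^{5 x}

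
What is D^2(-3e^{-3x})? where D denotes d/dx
- 27 e^{- 3 x}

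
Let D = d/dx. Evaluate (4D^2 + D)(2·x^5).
10 x^{3} \left(x + 16\right)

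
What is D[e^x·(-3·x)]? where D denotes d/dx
3 \left(- x - 1\right) e^{x}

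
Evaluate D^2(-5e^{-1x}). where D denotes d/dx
- 5 e^{- x}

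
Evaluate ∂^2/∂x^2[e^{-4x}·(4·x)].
32 \left(2 x - 1\right) e^{- 4 x}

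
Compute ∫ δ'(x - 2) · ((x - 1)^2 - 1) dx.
-2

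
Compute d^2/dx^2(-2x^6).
- 60 x^{4}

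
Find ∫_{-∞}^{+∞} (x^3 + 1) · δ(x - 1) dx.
2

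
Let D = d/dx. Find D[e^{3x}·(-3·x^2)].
3 x \left(- 3 x - 2\right) e^{3 x}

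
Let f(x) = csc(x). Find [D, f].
- \cot{\left(x \right)} \csc{\left(x \right)}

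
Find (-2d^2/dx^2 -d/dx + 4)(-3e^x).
- 3 e^{x}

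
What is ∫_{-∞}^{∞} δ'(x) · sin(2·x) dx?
-2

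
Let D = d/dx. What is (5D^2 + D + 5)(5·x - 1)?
25 x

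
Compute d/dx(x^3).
3 x^{2}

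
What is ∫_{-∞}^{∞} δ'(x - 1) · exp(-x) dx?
e^{-1}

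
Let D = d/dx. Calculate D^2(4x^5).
80 x^{3}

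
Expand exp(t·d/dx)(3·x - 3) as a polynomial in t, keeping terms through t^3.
3 t + 3 x - 3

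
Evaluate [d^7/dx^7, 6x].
42\frac{d^{6}}{dx^{6}}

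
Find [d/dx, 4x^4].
16 x^{3}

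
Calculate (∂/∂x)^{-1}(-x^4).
- \frac{x^{5}}{5}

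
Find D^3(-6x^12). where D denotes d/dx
- 7920 x^{9}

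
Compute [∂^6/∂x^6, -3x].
-18\frac{d^{5}}{dx^{5}}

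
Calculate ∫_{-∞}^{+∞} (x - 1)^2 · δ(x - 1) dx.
0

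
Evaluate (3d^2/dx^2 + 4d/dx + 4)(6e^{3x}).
258 e^{3 x}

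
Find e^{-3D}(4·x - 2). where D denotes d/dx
4 x - 14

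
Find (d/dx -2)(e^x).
- e^{x}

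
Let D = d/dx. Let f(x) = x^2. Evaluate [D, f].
2 x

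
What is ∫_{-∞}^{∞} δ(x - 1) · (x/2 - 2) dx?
- \frac{3}{2}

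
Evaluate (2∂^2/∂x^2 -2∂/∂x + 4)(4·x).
16 x - 8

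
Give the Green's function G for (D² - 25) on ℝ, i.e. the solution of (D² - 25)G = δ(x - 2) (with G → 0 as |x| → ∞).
-\frac{e^{-5|x - 2|}}{10}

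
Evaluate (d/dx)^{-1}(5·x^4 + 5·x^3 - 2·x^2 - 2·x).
x^{5} + \frac{5 x^{4}}{4} - \frac{2 x^{3}}{3} - x^{2}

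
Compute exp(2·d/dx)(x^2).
x^{2} + 4 x + 4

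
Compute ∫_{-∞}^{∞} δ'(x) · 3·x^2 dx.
0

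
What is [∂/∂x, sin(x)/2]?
\frac{\cos{\left(x \right)}}{2}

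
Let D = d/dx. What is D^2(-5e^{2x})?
- 20 e^{2 x}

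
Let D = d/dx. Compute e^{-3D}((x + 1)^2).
x^{2} - 4 x + 4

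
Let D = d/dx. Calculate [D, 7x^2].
14 x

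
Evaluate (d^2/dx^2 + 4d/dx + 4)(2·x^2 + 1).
8 x^{2} + 16 x + 8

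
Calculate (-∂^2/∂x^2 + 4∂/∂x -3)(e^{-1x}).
- 8 e^{- x}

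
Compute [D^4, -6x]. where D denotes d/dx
-24D^{3}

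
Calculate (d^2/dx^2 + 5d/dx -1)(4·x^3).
4 x \left(- x^{2} + 15 x + 6\right)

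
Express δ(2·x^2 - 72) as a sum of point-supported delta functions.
\frac{\delta(x - 6) + \delta(x + 6)}{24}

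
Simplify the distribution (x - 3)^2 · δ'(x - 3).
0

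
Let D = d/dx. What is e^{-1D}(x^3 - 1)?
x^{3} - 3 x^{2} + 3 x - 2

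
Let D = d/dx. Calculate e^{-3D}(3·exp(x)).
3 e^{x - 3}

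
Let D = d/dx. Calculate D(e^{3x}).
3 e^{3 x}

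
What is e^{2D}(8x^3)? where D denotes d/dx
8 x^{3} + 48 x^{2} + 96 x + 64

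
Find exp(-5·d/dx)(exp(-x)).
e^{5 - x}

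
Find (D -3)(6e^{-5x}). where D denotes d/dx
- 48 e^{- 5 x}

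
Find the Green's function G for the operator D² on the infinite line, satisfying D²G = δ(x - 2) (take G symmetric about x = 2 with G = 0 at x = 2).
\frac{|x - 2|}{2}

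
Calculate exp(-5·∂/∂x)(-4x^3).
- 4 x^{3} + 60 x^{2} - 300 x + 500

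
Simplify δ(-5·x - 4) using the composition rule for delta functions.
\frac{\delta(x + 4/5)}{5}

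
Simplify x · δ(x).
0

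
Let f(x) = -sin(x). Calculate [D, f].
- \cos{\left(x \right)}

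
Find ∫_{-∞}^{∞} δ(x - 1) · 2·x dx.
2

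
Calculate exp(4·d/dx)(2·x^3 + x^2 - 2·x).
2 x^{3} + 25 x^{2} + 102 x + 136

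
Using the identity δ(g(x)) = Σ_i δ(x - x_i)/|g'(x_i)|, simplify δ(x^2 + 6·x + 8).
\frac{\delta(x + 4) + \delta(x + 2)}{2}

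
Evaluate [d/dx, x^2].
2 x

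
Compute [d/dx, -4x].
-4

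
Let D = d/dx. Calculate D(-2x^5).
- 10 x^{4}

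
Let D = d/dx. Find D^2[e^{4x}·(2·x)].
\left(32 x + 16\right) e^{4 x}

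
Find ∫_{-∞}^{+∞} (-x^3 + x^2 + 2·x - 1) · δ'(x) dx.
-2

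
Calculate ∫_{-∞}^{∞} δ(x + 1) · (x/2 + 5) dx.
\frac{9}{2}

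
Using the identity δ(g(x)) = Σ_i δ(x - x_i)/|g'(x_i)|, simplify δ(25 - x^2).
\frac{\delta(x - 5) + \delta(x + 5)}{10}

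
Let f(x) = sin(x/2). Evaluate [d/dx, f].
\frac{\cos{\left(\frac{x}{2} \right)}}{2}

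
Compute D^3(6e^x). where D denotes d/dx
6 e^{x}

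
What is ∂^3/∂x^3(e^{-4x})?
- 64 e^{- 4 x}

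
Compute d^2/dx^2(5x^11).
550 x^{9}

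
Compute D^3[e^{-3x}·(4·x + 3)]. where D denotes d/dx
27 \left(1 - 4 x\right) e^{- 3 x}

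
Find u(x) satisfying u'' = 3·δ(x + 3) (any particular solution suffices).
\frac{3|x + 3|}{2}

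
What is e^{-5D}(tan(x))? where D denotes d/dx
\tan{\left(x - 5 \right)}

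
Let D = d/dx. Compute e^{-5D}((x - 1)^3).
x^{3} - 18 x^{2} + 108 x - 216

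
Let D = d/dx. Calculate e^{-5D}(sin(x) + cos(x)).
\sqrt{2} \cos{\left(- x + \frac{\pi}{4} + 5 \right)}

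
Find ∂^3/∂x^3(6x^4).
144 x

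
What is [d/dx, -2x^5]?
- 10 x^{4}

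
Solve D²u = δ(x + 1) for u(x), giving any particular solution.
\frac{|x + 1|}{2}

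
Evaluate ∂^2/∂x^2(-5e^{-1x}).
- 5 e^{- x}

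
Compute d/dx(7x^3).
21 x^{2}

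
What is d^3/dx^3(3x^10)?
2160 x^{7}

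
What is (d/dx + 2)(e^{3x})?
5 e^{3 x}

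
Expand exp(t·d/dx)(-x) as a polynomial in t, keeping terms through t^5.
- t - x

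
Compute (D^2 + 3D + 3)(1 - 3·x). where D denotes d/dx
- 9 x - 6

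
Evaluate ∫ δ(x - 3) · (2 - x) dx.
-1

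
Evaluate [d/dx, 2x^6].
12 x^{5}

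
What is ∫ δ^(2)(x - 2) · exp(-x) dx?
e^{-2}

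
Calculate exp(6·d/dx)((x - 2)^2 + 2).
x^{2} + 8 x + 18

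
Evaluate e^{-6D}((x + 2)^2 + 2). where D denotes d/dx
x^{2} - 8 x + 18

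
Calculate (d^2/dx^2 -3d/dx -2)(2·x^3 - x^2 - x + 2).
- 4 x^{3} - 16 x^{2} + 20 x - 3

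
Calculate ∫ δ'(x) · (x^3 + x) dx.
-1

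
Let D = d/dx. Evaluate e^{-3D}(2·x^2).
2 x^{2} - 12 x + 18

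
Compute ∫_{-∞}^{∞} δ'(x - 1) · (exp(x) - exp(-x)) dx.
- 2 \cosh{\left(1 \right)}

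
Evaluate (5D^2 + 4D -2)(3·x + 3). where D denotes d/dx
6 - 6 x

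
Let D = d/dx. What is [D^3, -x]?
-3D^{2}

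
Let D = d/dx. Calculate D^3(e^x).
e^{x}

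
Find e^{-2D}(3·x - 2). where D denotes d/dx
3 x - 8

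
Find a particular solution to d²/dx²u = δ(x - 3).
\frac{|x - 3|}{2}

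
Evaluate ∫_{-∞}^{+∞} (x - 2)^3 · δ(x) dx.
-8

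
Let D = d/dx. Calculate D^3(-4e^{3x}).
- 108 e^{3 x}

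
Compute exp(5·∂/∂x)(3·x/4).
\frac{3 x}{4} + \frac{15}{4}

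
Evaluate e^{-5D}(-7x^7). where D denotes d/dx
- 7 x^{7} + 245 x^{6} - 3675 x^{5} + 30625 x^{4} - 153125 x^{3} + 459375 x^{2} - 765625 x + 546875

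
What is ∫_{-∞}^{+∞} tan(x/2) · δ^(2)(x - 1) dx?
\frac{\tan^{3}{\left(\frac{1}{2} \right)}}{2} + \frac{\tan{\left(\frac{1}{2} \right)}}{2}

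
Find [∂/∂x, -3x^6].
- 18 x^{5}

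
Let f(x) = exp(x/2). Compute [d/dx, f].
\frac{e^{\frac{x}{2}}}{2}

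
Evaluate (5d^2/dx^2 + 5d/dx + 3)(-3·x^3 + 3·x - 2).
- 9 x^{3} - 45 x^{2} - 81 x + 9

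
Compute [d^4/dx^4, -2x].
-8\frac{d^{3}}{dx^{3}}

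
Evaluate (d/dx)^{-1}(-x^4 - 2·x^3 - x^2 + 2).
- \frac{x^{5}}{5} - \frac{x^{4}}{2} - \frac{x^{3}}{3} + 2 x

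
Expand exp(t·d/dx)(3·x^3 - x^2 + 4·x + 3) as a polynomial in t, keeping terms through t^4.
3 t^{3} + t^{2} \left(9 x - 1\right) + t \left(9 x^{2} - 2 x + 4\right) + 3 x^{3} - x^{2} + 4 x + 3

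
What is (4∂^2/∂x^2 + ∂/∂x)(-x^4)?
4 x^{2} \left(- x - 12\right)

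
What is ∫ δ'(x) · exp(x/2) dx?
- \frac{1}{2}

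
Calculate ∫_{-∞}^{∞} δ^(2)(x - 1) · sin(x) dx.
- \sin{\left(1 \right)}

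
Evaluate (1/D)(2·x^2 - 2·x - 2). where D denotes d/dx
\frac{2 x^{3}}{3} - x^{2} - 2 x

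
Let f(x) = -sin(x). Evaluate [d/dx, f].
- \cos{\left(x \right)}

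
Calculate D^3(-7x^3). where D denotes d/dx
-42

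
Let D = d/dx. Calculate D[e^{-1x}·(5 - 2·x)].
\left(2 x - 7\right) e^{- x}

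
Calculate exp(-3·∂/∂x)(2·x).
2 x - 6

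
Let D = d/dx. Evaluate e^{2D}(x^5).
x^{5} + 10 x^{4} + 40 x^{3} + 80 x^{2} + 80 x + 32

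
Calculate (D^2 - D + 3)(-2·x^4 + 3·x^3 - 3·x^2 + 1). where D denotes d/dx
- 6 x^{4} + 17 x^{3} - 42 x^{2} + 24 x - 3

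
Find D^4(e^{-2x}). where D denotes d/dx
16 e^{- 2 x}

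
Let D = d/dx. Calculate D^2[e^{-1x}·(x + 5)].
\left(x + 3\right) e^{- x}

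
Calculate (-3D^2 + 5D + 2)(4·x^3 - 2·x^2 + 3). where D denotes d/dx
8 x^{3} + 56 x^{2} - 92 x + 18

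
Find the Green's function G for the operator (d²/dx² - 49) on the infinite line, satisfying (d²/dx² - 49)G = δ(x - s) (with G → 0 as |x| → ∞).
-\frac{e^{-7|x-s|}}{14}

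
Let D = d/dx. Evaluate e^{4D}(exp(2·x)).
e^{2 x + 8}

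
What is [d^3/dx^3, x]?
3\frac{d^{2}}{dx^{2}}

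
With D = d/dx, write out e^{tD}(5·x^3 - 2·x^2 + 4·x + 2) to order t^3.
5 t^{3} + t^{2} \left(15 x - 2\right) + t \left(15 x^{2} - 4 x + 4\right) + 5 x^{3} - 2 x^{2} + 4 x + 2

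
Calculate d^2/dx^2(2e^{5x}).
50 e^{5 x}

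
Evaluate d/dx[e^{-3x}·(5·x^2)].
5 x \left(2 - 3 x\right) e^{- 3 x}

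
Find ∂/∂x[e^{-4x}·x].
\left(1 - 4 x\right) e^{- 4 x}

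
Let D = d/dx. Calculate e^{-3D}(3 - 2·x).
9 - 2 x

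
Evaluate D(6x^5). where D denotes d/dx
30 x^{4}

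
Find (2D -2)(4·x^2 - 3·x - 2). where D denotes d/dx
- 8 x^{2} + 22 x - 2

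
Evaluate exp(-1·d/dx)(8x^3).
8 x^{3} - 24 x^{2} + 24 x - 8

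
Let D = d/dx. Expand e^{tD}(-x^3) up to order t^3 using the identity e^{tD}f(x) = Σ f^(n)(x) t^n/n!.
- t^{3} - 3 t^{2} x - 3 t x^{2} - x^{3}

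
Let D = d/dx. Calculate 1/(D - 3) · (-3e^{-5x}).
\frac{3 e^{- 5 x}}{8}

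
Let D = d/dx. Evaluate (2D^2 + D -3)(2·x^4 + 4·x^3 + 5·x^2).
- 6 x^{4} - 4 x^{3} + 45 x^{2} + 58 x + 20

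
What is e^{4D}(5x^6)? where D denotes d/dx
5 x^{6} + 120 x^{5} + 1200 x^{4} + 6400 x^{3} + 19200 x^{2} + 30720 x + 20480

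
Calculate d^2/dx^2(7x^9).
504 x^{7}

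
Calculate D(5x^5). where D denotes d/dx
25 x^{4}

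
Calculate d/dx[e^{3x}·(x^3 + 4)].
3 \left(x^{3} + x^{2} + 4\right) e^{3 x}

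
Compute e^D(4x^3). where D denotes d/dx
4 x^{3} + 12 x^{2} + 12 x + 4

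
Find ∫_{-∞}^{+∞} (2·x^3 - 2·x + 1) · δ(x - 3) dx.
49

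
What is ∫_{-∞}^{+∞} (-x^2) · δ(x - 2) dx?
-4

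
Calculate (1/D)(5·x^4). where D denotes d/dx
x^{5}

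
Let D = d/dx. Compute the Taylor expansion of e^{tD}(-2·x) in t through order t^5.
- 2 t - 2 x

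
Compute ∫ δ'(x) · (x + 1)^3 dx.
-3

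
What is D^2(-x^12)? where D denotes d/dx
- 132 x^{10}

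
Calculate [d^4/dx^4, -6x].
-24\frac{d^{3}}{dx^{3}}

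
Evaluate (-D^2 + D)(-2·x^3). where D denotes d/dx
6 x \left(2 - x\right)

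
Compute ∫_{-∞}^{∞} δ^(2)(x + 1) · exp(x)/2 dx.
\frac{1}{2 e}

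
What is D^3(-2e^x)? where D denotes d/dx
- 2 e^{x}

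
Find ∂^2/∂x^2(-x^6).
- 30 x^{4}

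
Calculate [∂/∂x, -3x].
-3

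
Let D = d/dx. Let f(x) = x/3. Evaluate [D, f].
\frac{1}{3}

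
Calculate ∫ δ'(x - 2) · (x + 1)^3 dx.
-27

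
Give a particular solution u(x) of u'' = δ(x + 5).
\frac{|x + 5|}{2}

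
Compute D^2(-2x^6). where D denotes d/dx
- 60 x^{4}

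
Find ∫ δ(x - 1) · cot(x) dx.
\cot{\left(1 \right)}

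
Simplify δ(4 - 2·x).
\frac{\delta(x - 2)}{2}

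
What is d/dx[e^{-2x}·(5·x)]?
5 \left(1 - 2 x\right) e^{- 2 x}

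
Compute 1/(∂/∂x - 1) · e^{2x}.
e^{2 x}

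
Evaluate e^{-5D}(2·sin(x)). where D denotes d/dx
2 \sin{\left(x - 5 \right)}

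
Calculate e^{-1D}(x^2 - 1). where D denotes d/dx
x \left(x - 2\right)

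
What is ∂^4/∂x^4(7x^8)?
11760 x^{4}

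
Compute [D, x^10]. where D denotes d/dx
10 x^{9}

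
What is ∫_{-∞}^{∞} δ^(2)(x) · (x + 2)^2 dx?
2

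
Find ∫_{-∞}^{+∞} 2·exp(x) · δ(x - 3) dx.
2 e^{3}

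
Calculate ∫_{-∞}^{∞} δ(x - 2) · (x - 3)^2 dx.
1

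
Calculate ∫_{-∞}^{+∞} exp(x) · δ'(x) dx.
-1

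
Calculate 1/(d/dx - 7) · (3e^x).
- \frac{e^{x}}{2}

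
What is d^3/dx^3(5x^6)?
600 x^{3}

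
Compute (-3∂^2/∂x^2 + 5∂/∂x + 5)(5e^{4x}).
- 115 e^{4 x}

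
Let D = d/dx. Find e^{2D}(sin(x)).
\sin{\left(x + 2 \right)}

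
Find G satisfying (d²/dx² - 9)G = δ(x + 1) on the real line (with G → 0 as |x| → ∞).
-\frac{e^{-3|x + 1|}}{6}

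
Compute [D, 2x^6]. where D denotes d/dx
12 x^{5}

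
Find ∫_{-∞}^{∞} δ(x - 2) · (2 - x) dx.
0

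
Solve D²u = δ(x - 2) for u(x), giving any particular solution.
\frac{|x - 2|}{2}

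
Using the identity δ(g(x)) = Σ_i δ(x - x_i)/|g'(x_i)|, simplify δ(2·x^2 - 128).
\frac{\delta(x - 8) + \delta(x + 8)}{32}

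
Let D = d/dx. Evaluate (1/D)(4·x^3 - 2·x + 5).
x^{4} - x^{2} + 5 x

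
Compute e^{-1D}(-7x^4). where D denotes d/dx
- 7 x^{4} + 28 x^{3} - 42 x^{2} + 28 x - 7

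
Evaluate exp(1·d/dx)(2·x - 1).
2 x + 1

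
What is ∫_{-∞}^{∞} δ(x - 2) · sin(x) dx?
\sin{\left(2 \right)}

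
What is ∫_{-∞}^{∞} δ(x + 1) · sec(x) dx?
\sec{\left(1 \right)}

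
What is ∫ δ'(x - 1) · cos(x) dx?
\sin{\left(1 \right)}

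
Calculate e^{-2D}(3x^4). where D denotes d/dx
3 x^{4} - 24 x^{3} + 72 x^{2} - 96 x + 48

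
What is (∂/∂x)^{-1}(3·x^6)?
\frac{3 x^{7}}{7}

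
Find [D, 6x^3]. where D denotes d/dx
18 x^{2}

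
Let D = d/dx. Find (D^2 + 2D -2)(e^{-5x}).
13 e^{- 5 x}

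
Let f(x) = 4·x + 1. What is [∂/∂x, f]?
4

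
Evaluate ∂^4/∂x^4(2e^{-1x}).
2 e^{- x}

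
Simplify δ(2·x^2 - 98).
\frac{\delta(x - 7) + \delta(x + 7)}{28}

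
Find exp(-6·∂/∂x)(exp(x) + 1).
e^{x - 6} + 1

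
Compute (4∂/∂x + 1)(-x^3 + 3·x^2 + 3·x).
- x^{3} - 9 x^{2} + 27 x + 12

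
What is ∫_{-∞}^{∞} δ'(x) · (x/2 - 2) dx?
- \frac{1}{2}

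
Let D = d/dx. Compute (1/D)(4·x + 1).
2 x^{2} + x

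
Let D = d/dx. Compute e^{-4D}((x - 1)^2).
x^{2} - 10 x + 25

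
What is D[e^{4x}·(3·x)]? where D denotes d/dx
\left(12 x + 3\right) e^{4 x}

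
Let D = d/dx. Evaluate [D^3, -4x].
-12D^{2}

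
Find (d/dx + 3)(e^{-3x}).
0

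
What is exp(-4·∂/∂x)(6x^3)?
6 x^{3} - 72 x^{2} + 288 x - 384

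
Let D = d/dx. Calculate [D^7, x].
7D^{6}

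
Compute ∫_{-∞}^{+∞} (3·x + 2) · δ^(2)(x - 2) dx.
0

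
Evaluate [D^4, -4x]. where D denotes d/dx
-16D^{3}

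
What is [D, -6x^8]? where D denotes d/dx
- 48 x^{7}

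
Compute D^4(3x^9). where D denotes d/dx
9072 x^{5}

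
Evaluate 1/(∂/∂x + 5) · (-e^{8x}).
- \frac{e^{8 x}}{13}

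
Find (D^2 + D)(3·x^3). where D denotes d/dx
9 x \left(x + 2\right)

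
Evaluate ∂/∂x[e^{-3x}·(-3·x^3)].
9 x^{2} \left(x - 1\right) e^{- 3 x}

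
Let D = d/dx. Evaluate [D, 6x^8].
48 x^{7}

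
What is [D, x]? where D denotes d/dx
1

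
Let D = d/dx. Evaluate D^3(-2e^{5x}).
- 250 e^{5 x}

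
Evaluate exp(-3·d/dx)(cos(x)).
\cos{\left(x - 3 \right)}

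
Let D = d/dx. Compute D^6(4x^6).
2880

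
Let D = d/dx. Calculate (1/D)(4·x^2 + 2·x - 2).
\frac{4 x^{3}}{3} + x^{2} - 2 x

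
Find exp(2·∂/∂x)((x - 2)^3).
x^{3}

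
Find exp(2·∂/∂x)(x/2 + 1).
\frac{x}{2} + 2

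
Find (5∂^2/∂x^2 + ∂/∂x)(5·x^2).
10 x + 50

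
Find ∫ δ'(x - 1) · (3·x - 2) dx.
-3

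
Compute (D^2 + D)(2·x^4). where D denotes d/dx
8 x^{2} \left(x + 3\right)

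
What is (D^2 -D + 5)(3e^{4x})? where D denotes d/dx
51 e^{4 x}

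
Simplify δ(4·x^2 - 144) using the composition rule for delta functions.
\frac{\delta(x - 6) + \delta(x + 6)}{48}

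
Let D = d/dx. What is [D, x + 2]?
1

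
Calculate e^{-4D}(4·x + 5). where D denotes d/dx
4 x - 11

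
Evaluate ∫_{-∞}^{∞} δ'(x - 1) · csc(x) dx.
\cot{\left(1 \right)} \csc{\left(1 \right)}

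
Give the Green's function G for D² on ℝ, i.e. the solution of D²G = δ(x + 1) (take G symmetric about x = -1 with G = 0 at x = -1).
\frac{|x + 1|}{2}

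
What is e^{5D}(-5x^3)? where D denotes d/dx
- 5 x^{3} - 75 x^{2} - 375 x - 625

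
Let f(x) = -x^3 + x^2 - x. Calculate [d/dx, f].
- 3 x^{2} + 2 x - 1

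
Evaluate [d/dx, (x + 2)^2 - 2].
2 x + 4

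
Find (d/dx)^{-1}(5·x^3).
\frac{5 x^{4}}{4}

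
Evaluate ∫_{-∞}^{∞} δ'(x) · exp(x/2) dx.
- \frac{1}{2}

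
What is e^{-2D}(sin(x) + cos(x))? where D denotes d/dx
\sqrt{2} \cos{\left(- x + \frac{\pi}{4} + 2 \right)}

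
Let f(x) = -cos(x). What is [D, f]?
\sin{\left(x \right)}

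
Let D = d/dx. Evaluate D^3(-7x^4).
- 168 x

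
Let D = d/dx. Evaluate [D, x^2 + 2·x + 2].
2 x + 2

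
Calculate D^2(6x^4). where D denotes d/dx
72 x^{2}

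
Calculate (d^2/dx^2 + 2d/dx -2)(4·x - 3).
14 - 8 x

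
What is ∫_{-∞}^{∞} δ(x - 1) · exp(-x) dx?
e^{-1}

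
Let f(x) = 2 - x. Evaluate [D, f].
-1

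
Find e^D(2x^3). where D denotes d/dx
2 x^{3} + 6 x^{2} + 6 x + 2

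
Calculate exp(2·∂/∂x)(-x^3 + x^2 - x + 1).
- x^{3} - 5 x^{2} - 9 x - 5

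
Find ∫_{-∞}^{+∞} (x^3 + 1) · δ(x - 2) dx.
9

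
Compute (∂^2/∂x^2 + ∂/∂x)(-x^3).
3 x \left(- x - 2\right)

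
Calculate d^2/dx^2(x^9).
72 x^{7}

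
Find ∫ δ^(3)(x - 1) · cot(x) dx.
6 \cot^{4}{\left(1 \right)} + 2 + 8 \cot^{2}{\left(1 \right)}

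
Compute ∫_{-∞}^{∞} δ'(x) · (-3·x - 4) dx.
3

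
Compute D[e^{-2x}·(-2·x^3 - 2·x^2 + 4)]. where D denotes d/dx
2 \left(2 x^{3} - x^{2} - 2 x - 4\right) e^{- 2 x}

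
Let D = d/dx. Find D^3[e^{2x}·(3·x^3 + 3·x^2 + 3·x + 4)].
\left(24 x^{3} + 132 x^{2} + 204 x + 122\right) e^{2 x}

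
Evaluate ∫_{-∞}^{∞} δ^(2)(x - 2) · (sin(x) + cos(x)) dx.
- \sin{\left(2 \right)} - \cos{\left(2 \right)}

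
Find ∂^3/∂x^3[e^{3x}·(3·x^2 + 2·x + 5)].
\left(81 x^{2} + 216 x + 243\right) e^{3 x}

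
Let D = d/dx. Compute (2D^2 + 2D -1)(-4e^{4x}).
- 156 e^{4 x}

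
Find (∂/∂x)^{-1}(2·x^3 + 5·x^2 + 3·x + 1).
\frac{x^{4}}{2} + \frac{5 x^{3}}{3} + \frac{3 x^{2}}{2} + x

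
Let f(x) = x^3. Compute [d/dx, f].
3 x^{2}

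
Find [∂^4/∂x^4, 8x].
32\frac{d^{3}}{dx^{3}}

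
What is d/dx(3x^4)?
12 x^{3}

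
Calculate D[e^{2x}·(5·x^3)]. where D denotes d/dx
x^{2} \left(10 x + 15\right) e^{2 x}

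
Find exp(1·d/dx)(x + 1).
x + 2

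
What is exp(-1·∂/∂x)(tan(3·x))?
\tan{\left(3 x - 3 \right)}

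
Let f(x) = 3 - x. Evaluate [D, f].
-1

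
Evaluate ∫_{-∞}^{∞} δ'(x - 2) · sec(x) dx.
- \tan{\left(2 \right)} \sec{\left(2 \right)}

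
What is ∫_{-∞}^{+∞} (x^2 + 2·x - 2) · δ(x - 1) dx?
1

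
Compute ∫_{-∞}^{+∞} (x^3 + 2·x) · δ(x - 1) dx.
3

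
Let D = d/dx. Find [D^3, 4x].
12D^{2}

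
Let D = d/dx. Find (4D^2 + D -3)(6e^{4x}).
390 e^{4 x}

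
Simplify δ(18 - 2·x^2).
\frac{\delta(x - 3) + \delta(x + 3)}{12}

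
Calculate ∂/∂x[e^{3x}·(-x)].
\left(- 3 x - 1\right) e^{3 x}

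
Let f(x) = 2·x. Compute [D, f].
2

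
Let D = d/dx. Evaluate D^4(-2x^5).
- 240 x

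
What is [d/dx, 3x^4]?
12 x^{3}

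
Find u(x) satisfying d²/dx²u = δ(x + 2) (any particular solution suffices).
\frac{|x + 2|}{2}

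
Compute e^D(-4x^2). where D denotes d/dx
- 4 x^{2} - 8 x - 4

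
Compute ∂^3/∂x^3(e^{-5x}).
- 125 e^{- 5 x}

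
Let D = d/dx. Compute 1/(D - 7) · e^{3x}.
- \frac{e^{3 x}}{4}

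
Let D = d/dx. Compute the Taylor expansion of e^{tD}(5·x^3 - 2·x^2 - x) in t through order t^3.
5 t^{3} + t^{2} \left(15 x - 2\right) - t \left(- 15 x^{2} + 4 x + 1\right) + 5 x^{3} - 2 x^{2} - x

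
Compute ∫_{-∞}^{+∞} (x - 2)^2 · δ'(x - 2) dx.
0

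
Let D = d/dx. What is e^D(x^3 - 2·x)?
x^{3} + 3 x^{2} + x - 1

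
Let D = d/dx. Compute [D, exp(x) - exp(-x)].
2 \cosh{\left(x \right)}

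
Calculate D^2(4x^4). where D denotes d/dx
48 x^{2}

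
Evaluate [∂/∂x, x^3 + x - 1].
3 x^{2} + 1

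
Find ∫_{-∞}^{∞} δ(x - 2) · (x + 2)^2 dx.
16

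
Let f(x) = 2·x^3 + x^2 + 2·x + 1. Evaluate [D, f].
6 x^{2} + 2 x + 2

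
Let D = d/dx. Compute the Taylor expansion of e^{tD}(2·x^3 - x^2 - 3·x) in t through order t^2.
t^{2} \left(6 x - 1\right) - t \left(- 6 x^{2} + 2 x + 3\right) + 2 x^{3} - x^{2} - 3 x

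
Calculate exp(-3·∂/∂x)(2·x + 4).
2 x - 2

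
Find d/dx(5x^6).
30 x^{5}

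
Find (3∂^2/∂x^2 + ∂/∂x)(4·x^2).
8 x + 24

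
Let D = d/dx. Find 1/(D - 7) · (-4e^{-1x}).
\frac{e^{- x}}{2}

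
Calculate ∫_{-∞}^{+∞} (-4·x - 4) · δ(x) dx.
-4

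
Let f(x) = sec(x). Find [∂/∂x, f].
\tan{\left(x \right)} \sec{\left(x \right)}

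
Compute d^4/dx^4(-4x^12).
- 47520 x^{8}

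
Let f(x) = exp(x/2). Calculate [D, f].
\frac{e^{\frac{x}{2}}}{2}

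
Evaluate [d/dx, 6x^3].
18 x^{2}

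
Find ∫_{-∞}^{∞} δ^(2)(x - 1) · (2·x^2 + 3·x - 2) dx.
4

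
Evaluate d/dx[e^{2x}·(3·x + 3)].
\left(6 x + 9\right) e^{2 x}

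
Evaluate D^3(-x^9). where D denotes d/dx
- 504 x^{6}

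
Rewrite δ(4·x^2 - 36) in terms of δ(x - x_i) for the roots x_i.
\frac{\delta(x - 3) + \delta(x + 3)}{24}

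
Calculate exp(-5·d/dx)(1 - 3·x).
16 - 3 x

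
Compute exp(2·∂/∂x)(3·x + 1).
3 x + 7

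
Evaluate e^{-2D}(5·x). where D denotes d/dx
5 x - 10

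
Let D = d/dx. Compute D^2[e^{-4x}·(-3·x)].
24 \left(1 - 2 x\right) e^{- 4 x}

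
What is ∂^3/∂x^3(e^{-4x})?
- 64 e^{- 4 x}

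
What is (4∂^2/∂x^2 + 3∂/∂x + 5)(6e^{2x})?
162 e^{2 x}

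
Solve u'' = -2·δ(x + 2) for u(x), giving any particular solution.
-|x + 2|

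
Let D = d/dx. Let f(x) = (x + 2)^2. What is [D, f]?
2 x + 4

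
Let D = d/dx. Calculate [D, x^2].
2 x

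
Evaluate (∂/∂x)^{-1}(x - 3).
\frac{x^{2}}{2} - 3 x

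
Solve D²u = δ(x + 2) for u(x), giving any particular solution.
\frac{|x + 2|}{2}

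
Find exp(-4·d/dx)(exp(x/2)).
e^{\frac{x}{2} - 2}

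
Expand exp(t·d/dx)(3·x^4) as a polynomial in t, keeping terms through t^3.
3 x \left(4 t^{3} + 6 t^{2} x + 4 t x^{2} + x^{3}\right)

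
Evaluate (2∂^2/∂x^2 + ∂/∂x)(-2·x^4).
8 x^{2} \left(- x - 6\right)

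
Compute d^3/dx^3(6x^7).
1260 x^{4}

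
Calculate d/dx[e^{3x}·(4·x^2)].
4 x \left(3 x + 2\right) e^{3 x}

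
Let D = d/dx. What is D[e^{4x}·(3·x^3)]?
x^{2} \left(12 x + 9\right) e^{4 x}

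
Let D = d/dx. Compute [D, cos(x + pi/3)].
- \sin{\left(x + \frac{\pi}{3} \right)}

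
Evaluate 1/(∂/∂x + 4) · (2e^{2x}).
\frac{e^{2 x}}{3}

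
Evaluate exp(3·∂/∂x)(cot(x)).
\cot{\left(x + 3 \right)}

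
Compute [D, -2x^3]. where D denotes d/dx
- 6 x^{2}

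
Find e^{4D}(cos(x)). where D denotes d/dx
\cos{\left(x + 4 \right)}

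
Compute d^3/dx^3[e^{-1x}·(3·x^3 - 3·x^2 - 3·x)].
3 \left(- x^{3} + 10 x^{2} - 23 x + 9\right) e^{- x}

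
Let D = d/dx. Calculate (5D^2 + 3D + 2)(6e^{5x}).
852 e^{5 x}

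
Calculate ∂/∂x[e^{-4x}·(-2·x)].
2 \left(4 x - 1\right) e^{- 4 x}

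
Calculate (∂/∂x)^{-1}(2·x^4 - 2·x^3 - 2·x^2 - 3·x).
\frac{2 x^{5}}{5} - \frac{x^{4}}{2} - \frac{2 x^{3}}{3} - \frac{3 x^{2}}{2}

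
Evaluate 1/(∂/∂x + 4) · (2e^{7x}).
\frac{2 e^{7 x}}{11}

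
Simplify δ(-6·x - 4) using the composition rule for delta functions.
\frac{\delta(x + 2/3)}{6}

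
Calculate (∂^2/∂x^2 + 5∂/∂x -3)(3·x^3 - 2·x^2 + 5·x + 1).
- 9 x^{3} + 51 x^{2} - 17 x + 18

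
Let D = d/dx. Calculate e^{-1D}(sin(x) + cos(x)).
\sqrt{2} \cos{\left(- x + \frac{\pi}{4} + 1 \right)}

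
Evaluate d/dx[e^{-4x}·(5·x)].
5 \left(1 - 4 x\right) e^{- 4 x}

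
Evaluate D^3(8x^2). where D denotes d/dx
0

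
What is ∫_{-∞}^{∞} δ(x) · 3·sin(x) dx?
0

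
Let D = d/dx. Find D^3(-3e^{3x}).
- 81 e^{3 x}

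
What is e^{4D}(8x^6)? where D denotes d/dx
8 x^{6} + 192 x^{5} + 1920 x^{4} + 10240 x^{3} + 30720 x^{2} + 49152 x + 32768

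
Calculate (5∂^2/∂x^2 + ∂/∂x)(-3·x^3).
9 x \left(- x - 10\right)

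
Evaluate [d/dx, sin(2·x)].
2 \cos{\left(2 x \right)}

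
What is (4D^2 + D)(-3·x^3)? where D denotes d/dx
9 x \left(- x - 8\right)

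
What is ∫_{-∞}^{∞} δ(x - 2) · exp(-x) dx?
e^{-2}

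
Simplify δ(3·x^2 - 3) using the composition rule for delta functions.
\frac{\delta(x - 1) + \delta(x + 1)}{6}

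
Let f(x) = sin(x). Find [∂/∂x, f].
\cos{\left(x \right)}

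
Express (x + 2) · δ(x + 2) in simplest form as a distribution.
0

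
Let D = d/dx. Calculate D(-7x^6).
- 42 x^{5}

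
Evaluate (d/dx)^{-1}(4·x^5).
\frac{2 x^{6}}{3}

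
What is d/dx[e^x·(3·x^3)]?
3 x^{2} \left(x + 3\right) e^{x}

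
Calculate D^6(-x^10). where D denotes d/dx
- 151200 x^{4}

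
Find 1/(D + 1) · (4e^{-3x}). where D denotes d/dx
- 2 e^{- 3 x}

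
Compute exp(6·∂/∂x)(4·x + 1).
4 x + 25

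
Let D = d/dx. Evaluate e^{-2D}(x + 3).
x + 1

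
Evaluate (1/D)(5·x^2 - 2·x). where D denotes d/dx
\frac{5 x^{3}}{3} - x^{2}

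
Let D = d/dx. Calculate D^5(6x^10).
181440 x^{5}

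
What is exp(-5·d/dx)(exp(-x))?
e^{5 - x}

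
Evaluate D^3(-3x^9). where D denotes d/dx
- 1512 x^{6}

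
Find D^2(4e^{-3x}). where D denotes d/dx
36 e^{- 3 x}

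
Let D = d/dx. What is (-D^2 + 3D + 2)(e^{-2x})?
- 8 e^{- 2 x}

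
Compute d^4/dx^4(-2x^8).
- 3360 x^{4}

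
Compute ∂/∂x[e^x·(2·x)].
2 \left(x + 1\right) e^{x}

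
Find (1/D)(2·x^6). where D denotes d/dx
\frac{2 x^{7}}{7}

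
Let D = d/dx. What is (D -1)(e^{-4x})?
- 5 e^{- 4 x}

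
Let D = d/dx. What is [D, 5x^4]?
20 x^{3}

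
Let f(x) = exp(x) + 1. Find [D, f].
e^{x}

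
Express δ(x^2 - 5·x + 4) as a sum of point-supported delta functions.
\frac{\delta(x - 4) + \delta(x - 1)}{3}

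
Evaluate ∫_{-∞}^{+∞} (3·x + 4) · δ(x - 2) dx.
10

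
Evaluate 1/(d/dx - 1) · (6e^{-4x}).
- \frac{6 e^{- 4 x}}{5}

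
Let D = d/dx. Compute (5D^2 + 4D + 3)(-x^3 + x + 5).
- 3 x^{3} - 12 x^{2} - 27 x + 19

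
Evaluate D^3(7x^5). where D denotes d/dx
420 x^{2}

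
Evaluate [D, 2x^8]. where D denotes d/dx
16 x^{7}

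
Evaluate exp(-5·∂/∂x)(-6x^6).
- 6 x^{6} + 180 x^{5} - 2250 x^{4} + 15000 x^{3} - 56250 x^{2} + 112500 x - 93750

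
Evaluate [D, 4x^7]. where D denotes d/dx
28 x^{6}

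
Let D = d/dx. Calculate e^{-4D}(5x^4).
5 x^{4} - 80 x^{3} + 480 x^{2} - 1280 x + 1280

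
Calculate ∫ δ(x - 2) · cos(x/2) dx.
\cos{\left(1 \right)}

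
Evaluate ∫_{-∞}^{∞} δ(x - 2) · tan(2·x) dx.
\tan{\left(4 \right)}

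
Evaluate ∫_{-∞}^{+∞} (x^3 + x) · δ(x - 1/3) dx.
\frac{10}{27}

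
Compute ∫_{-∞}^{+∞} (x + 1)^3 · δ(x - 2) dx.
27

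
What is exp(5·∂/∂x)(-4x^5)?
- 4 x^{5} - 100 x^{4} - 1000 x^{3} - 5000 x^{2} - 12500 x - 12500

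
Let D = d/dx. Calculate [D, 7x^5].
35 x^{4}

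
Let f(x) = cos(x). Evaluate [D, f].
- \sin{\left(x \right)}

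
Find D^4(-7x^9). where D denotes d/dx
- 21168 x^{5}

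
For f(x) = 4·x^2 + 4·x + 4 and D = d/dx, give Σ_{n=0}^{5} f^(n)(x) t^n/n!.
4 t^{2} + 4 t \left(2 x + 1\right) + 4 x^{2} + 4 x + 4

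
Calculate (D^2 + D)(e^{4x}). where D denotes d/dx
20 e^{4 x}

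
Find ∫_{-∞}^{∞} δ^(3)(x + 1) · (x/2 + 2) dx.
0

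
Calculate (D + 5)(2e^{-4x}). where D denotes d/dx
2 e^{- 4 x}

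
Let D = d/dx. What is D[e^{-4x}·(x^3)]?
x^{2} \left(3 - 4 x\right) e^{- 4 x}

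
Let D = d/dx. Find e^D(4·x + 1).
4 x + 5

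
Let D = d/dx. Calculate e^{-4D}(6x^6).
6 x^{6} - 144 x^{5} + 1440 x^{4} - 7680 x^{3} + 23040 x^{2} - 36864 x + 24576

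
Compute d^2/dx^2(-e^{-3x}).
- 9 e^{- 3 x}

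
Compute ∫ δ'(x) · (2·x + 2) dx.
-2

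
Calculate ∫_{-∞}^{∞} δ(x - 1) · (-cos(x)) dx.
- \cos{\left(1 \right)}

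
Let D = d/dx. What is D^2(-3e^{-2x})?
- 12 e^{- 2 x}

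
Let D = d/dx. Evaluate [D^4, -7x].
-28D^{3}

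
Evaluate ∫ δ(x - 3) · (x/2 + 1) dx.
\frac{5}{2}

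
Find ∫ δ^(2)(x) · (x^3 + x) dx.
0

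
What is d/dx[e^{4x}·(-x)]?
\left(- 4 x - 1\right) e^{4 x}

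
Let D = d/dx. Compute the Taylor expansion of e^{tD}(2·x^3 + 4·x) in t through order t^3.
2 t^{3} + 6 t^{2} x + 2 t \left(3 x^{2} + 2\right) + 2 x^{3} + 4 x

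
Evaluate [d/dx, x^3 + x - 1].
3 x^{2} + 1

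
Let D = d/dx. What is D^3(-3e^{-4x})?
192 e^{- 4 x}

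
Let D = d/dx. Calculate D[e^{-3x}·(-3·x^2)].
3 x \left(3 x - 2\right) e^{- 3 x}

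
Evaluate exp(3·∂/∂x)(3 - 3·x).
- 3 x - 6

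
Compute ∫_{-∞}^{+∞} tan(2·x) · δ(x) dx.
0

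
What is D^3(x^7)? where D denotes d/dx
210 x^{4}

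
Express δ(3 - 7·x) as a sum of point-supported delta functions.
\frac{\delta(x - 3/7)}{7}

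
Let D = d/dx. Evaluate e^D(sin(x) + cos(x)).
\sqrt{2} \sin{\left(x + \frac{\pi}{4} + 1 \right)}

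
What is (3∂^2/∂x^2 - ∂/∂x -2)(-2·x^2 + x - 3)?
4 x^{2} + 2 x - 7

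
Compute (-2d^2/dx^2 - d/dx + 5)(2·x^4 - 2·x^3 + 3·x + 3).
10 x^{4} - 18 x^{3} - 42 x^{2} + 39 x + 12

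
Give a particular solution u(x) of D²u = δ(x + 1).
\frac{|x + 1|}{2}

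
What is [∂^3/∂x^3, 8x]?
24\frac{d^{2}}{dx^{2}}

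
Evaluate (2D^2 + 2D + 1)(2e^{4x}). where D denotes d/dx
82 e^{4 x}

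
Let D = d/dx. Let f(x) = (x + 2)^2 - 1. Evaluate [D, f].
2 x + 4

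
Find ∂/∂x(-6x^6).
- 36 x^{5}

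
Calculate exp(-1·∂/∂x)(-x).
1 - x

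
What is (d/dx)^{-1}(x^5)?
\frac{x^{6}}{6}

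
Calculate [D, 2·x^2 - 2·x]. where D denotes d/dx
4 x - 2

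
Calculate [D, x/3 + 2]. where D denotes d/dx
\frac{1}{3}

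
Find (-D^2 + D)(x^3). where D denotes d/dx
3 x \left(x - 2\right)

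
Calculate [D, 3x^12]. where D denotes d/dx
36 x^{11}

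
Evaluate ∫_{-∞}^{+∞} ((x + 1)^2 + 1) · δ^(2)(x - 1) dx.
2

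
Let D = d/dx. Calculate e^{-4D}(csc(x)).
\csc{\left(x - 4 \right)}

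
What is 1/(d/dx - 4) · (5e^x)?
- \frac{5 e^{x}}{3}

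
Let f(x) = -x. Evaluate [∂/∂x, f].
-1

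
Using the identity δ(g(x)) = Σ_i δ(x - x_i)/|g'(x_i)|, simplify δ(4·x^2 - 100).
\frac{\delta(x - 5) + \delta(x + 5)}{40}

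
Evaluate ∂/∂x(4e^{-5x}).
- 20 e^{- 5 x}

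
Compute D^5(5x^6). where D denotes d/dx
3600 x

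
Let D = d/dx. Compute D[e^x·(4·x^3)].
4 x^{2} \left(x + 3\right) e^{x}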